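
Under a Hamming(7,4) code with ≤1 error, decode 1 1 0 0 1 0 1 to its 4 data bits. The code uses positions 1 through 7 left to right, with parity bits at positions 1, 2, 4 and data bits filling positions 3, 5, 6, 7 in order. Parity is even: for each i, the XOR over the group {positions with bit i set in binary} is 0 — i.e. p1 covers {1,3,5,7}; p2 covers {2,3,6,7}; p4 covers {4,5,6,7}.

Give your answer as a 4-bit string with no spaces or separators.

s1 (pos 1,3,5,7): 1⊕0⊕1⊕1 = 1
s2 (pos 2,3,6,7): 1⊕0⊕0⊕1 = 0
s4 (pos 4,5,6,7): 0⊕1⊕0⊕1 = 0
Syndrome s4…s1 = 001 → error at position 1.
Flip position 1: 1100101 → 0100101
Read data bits from positions 3,5,6,7: 0101

0101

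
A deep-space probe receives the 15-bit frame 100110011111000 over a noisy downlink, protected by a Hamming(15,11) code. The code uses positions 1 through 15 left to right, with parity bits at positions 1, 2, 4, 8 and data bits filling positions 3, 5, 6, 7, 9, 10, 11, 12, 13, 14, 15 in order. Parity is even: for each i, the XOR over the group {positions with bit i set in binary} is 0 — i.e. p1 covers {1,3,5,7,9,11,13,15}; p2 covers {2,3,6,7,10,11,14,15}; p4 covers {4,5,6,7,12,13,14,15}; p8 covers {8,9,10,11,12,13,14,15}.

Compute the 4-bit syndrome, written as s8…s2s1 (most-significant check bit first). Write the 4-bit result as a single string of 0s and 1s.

1100

s1 (pos 1,3,5,7,9,11,13,15): 1⊕0⊕1⊕0⊕1⊕1⊕0⊕0 = 0
s2 (pos 2,3,6,7,10,11,14,15): 0⊕0⊕0⊕0⊕1⊕1⊕0⊕0 = 0
s4 (pos 4,5,6,7,12,13,14,15): 1⊕1⊕0⊕0⊕1⊕0⊕0⊕0 = 1
s8 (pos 8,9,10,11,12,13,14,15): 1⊕1⊕1⊕1⊕1⊕0⊕0⊕0 = 1
Syndrome s8…s1 = 1100 → error at position 12.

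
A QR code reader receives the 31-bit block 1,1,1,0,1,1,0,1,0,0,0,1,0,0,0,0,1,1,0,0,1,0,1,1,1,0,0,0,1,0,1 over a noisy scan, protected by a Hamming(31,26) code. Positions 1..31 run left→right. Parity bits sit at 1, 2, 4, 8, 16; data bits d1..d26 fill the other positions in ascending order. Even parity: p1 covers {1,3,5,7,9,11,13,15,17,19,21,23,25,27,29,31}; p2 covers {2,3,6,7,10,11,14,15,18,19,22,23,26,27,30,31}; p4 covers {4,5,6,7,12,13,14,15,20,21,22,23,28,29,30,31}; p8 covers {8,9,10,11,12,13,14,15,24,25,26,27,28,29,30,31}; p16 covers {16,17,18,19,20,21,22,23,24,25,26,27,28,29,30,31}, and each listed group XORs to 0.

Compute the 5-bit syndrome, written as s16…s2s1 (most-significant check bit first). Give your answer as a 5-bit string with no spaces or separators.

00101

s1 (pos 1,3,5,7,9,11,13,15,17,19,21,23,25,27,29,31): 1⊕1⊕1⊕0⊕0⊕0⊕0⊕0⊕1⊕0⊕1⊕1⊕1⊕0⊕1⊕1 = 1
s2 (pos 2,3,6,7,10,11,14,15,18,19,22,23,26,27,30,31): 1⊕1⊕1⊕0⊕0⊕0⊕0⊕0⊕1⊕0⊕0⊕1⊕0⊕0⊕0⊕1 = 0
s4 (pos 4,5,6,7,12,13,14,15,20,21,22,23,28,29,30,31): 0⊕1⊕1⊕0⊕1⊕0⊕0⊕0⊕0⊕1⊕0⊕1⊕0⊕1⊕0⊕1 = 1
s8 (pos 8,9,10,11,12,13,14,15,24,25,26,27,28,29,30,31): 1⊕0⊕0⊕0⊕1⊕0⊕0⊕0⊕1⊕1⊕0⊕0⊕0⊕1⊕0⊕1 = 0
s16 (pos 16,17,18,19,20,21,22,23,24,25,26,27,28,29,30,31): 0⊕1⊕1⊕0⊕0⊕1⊕0⊕1⊕1⊕1⊕0⊕0⊕0⊕1⊕0⊕1 = 0
Syndrome s16…s1 = 00101 → error at position 5.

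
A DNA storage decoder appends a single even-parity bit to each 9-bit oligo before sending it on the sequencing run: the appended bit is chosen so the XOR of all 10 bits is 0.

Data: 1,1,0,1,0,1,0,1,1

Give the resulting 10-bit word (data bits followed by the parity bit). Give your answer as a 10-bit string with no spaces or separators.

1101010110

XOR of the 9 data bits: 1⊕1⊕0⊕1⊕0⊕1⊕0⊕1⊕1 = 0
Parity bit = 0 (so all 10 bits XOR to 0).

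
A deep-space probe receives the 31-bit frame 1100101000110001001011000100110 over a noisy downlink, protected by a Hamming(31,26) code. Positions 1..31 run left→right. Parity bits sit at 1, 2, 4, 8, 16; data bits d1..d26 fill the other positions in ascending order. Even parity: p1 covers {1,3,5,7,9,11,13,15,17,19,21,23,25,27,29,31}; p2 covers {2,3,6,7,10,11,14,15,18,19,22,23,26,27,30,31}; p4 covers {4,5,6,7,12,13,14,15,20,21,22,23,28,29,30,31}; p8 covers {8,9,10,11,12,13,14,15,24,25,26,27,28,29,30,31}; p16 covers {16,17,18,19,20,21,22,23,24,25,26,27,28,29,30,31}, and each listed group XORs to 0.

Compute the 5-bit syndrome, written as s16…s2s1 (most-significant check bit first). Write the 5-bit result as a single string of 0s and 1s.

11111

s1 (pos 1,3,5,7,9,11,13,15,17,19,21,23,25,27,29,31): 1⊕0⊕1⊕1⊕0⊕1⊕0⊕0⊕0⊕1⊕1⊕0⊕0⊕0⊕1⊕0 = 1
s2 (pos 2,3,6,7,10,11,14,15,18,19,22,23,26,27,30,31): 1⊕0⊕0⊕1⊕0⊕1⊕0⊕0⊕0⊕1⊕1⊕0⊕1⊕0⊕1⊕0 = 1
s4 (pos 4,5,6,7,12,13,14,15,20,21,22,23,28,29,30,31): 0⊕1⊕0⊕1⊕1⊕0⊕0⊕0⊕0⊕1⊕1⊕0⊕0⊕1⊕1⊕0 = 1
s8 (pos 8,9,10,11,12,13,14,15,24,25,26,27,28,29,30,31): 0⊕0⊕0⊕1⊕1⊕0⊕0⊕0⊕0⊕0⊕1⊕0⊕0⊕1⊕1⊕0 = 1
s16 (pos 16,17,18,19,20,21,22,23,24,25,26,27,28,29,30,31): 1⊕0⊕0⊕1⊕0⊕1⊕1⊕0⊕0⊕0⊕1⊕0⊕0⊕1⊕1⊕0 = 1
Syndrome s16…s1 = 11111 → error at position 31.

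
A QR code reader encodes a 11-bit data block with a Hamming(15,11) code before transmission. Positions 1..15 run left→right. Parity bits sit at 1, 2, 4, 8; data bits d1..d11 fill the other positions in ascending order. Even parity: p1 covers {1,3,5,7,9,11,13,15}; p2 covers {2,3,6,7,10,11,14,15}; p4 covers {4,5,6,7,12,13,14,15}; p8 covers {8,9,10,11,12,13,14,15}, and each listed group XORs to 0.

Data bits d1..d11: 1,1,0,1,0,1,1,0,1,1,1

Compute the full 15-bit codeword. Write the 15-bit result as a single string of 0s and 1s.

001110110110111

Place data at non-parity positions: p1 p2 1 p4 1 0 1 p8 0 1 1 0 1 1 1
p1 (pos 1,3,5,7,9,11,13,15): XOR of data positions = 1⊕1⊕1⊕0⊕1⊕1⊕1 = 0
p2 (pos 2,3,6,7,10,11,14,15): XOR of data positions = 1⊕0⊕1⊕1⊕1⊕1⊕1 = 0
p4 (pos 4,5,6,7,12,13,14,15): XOR of data positions = 1⊕0⊕1⊕0⊕1⊕1⊕1 = 1
p8 (pos 8,9,10,11,12,13,14,15): XOR of data positions = 0⊕1⊕1⊕0⊕1⊕1⊕1 = 1
Codeword: 001110110110111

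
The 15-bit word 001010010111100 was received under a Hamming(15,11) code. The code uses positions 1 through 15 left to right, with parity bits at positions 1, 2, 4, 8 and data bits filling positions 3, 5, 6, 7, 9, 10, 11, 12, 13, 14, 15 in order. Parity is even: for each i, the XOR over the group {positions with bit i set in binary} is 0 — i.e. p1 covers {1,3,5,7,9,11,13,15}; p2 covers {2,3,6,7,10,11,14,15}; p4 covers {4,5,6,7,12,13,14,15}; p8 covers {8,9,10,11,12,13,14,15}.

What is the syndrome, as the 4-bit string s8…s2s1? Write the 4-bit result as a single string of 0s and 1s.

s1 (pos 1,3,5,7,9,11,13,15): 0⊕1⊕1⊕0⊕0⊕1⊕1⊕0 = 0
s2 (pos 2,3,6,7,10,11,14,15): 0⊕1⊕0⊕0⊕1⊕1⊕0⊕0 = 1
s4 (pos 4,5,6,7,12,13,14,15): 0⊕1⊕0⊕0⊕1⊕1⊕0⊕0 = 1
s8 (pos 8,9,10,11,12,13,14,15): 1⊕0⊕1⊕1⊕1⊕1⊕0⊕0 = 1
Syndrome s8…s1 = 1110 → error at position 14.

1110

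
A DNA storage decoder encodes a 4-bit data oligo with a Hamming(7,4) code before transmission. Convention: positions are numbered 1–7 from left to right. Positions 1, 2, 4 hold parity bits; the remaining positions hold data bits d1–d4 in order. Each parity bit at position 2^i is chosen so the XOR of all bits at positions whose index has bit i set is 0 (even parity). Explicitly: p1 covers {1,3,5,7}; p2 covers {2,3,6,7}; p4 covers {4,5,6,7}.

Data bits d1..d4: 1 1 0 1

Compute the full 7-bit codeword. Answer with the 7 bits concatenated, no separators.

Place data at non-parity positions: p1 p2 1 p4 1 0 1
p1 (pos 1,3,5,7): XOR of data positions = 1⊕1⊕1 = 1
p2 (pos 2,3,6,7): XOR of data positions = 1⊕0⊕1 = 0
p4 (pos 4,5,6,7): XOR of data positions = 1⊕0⊕1 = 0
Codeword: 1010101

1010101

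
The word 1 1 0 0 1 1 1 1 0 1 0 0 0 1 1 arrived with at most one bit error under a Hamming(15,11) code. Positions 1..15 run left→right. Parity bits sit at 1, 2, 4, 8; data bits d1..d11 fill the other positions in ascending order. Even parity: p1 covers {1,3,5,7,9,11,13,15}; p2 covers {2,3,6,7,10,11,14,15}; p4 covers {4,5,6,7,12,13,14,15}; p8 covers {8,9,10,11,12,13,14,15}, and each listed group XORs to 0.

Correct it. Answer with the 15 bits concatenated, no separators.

110111110100011

s1 (pos 1,3,5,7,9,11,13,15): 1⊕0⊕1⊕1⊕0⊕0⊕0⊕1 = 0
s2 (pos 2,3,6,7,10,11,14,15): 1⊕0⊕1⊕1⊕1⊕0⊕1⊕1 = 0
s4 (pos 4,5,6,7,12,13,14,15): 0⊕1⊕1⊕1⊕0⊕0⊕1⊕1 = 1
s8 (pos 8,9,10,11,12,13,14,15): 1⊕0⊕1⊕0⊕0⊕0⊕1⊕1 = 0
Syndrome s8…s1 = 0100 → error at position 4.
Flip position 4: 110011110100011 → 110111110100011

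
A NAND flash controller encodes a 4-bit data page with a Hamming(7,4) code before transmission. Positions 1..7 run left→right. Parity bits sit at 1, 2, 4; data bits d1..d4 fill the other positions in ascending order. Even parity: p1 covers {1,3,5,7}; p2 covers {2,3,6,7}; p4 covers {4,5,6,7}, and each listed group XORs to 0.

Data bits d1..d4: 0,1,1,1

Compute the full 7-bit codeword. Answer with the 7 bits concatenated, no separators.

0001111

Place data at non-parity positions: p1 p2 0 p4 1 1 1
p1 (pos 1,3,5,7): XOR of data positions = 0⊕1⊕1 = 0
p2 (pos 2,3,6,7): XOR of data positions = 0⊕1⊕1 = 0
p4 (pos 4,5,6,7): XOR of data positions = 1⊕1⊕1 = 1
Codeword: 0001111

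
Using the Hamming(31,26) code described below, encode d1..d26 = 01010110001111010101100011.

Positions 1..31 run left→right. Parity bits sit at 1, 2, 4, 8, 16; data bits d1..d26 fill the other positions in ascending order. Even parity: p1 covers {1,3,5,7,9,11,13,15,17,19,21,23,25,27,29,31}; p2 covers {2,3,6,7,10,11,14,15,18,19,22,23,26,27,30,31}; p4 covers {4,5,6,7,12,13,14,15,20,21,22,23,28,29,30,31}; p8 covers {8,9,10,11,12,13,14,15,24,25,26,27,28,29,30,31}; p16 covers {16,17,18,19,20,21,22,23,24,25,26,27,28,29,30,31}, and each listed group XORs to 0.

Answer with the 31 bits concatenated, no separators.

Place data at non-parity positions: p1 p2 0 p4 1 0 1 p8 0 1 1 0 0 0 1 p16 1 1 1 0 1 0 1 0 1 1 0 0 0 1 1
p1 (pos 1,3,5,7,9,11,13,15,17,19,21,23,25,27,29,31): XOR of data positions = 0⊕1⊕1⊕0⊕1⊕0⊕1⊕1⊕1⊕1⊕1⊕1⊕0⊕0⊕1 = 0
p2 (pos 2,3,6,7,10,11,14,15,18,19,22,23,26,27,30,31): XOR of data positions = 0⊕0⊕1⊕1⊕1⊕0⊕1⊕1⊕1⊕0⊕1⊕1⊕0⊕1⊕1 = 0
p4 (pos 4,5,6,7,12,13,14,15,20,21,22,23,28,29,30,31): XOR of data positions = 1⊕0⊕1⊕0⊕0⊕0⊕1⊕0⊕1⊕0⊕1⊕0⊕0⊕1⊕1 = 1
p8 (pos 8,9,10,11,12,13,14,15,24,25,26,27,28,29,30,31): XOR of data positions = 0⊕1⊕1⊕0⊕0⊕0⊕1⊕0⊕1⊕1⊕0⊕0⊕0⊕1⊕1 = 1
p16 (pos 16,17,18,19,20,21,22,23,24,25,26,27,28,29,30,31): XOR of data positions = 1⊕1⊕1⊕0⊕1⊕0⊕1⊕0⊕1⊕1⊕0⊕0⊕0⊕1⊕1 = 1
Codeword: 0001101101100011111010101100011

0001101101100011111010101100011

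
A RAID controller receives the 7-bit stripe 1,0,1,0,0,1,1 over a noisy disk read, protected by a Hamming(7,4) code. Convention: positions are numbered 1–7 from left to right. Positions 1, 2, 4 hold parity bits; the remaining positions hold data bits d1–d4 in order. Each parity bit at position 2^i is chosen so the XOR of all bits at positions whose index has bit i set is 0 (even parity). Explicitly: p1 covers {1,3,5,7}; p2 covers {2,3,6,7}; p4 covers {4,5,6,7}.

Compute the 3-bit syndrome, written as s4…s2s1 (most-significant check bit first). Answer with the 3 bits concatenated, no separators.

s1 (pos 1,3,5,7): 1⊕1⊕0⊕1 = 1
s2 (pos 2,3,6,7): 0⊕1⊕1⊕1 = 1
s4 (pos 4,5,6,7): 0⊕0⊕1⊕1 = 0
Syndrome s4…s1 = 011 → error at position 3.

011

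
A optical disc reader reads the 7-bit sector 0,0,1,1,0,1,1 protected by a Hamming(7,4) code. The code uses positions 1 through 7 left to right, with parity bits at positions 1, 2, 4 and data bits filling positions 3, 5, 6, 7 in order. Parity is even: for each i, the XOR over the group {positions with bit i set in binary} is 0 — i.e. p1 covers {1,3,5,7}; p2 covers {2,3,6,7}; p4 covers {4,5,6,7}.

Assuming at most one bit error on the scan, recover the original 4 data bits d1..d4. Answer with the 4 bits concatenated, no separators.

s1 (pos 1,3,5,7): 0⊕1⊕0⊕1 = 0
s2 (pos 2,3,6,7): 0⊕1⊕1⊕1 = 1
s4 (pos 4,5,6,7): 1⊕0⊕1⊕1 = 1
Syndrome s4…s1 = 110 → error at position 6.
Flip position 6: 0011011 → 0011001
Read data bits from positions 3,5,6,7: 1001

1001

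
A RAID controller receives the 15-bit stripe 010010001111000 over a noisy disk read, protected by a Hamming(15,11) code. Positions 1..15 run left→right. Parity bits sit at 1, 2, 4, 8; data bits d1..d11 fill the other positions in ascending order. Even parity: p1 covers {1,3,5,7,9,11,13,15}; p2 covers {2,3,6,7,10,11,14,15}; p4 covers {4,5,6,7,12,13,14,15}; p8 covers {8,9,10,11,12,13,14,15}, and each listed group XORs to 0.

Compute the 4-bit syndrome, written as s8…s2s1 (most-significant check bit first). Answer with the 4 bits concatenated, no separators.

s1 (pos 1,3,5,7,9,11,13,15): 0⊕0⊕1⊕0⊕1⊕1⊕0⊕0 = 1
s2 (pos 2,3,6,7,10,11,14,15): 1⊕0⊕0⊕0⊕1⊕1⊕0⊕0 = 1
s4 (pos 4,5,6,7,12,13,14,15): 0⊕1⊕0⊕0⊕1⊕0⊕0⊕0 = 0
s8 (pos 8,9,10,11,12,13,14,15): 0⊕1⊕1⊕1⊕1⊕0⊕0⊕0 = 0
Syndrome s8…s1 = 0011 → error at position 3.

0011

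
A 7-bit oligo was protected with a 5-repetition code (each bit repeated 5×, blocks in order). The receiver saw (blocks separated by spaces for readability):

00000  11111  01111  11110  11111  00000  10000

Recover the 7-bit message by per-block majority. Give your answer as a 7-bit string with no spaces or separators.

Block 1 (00000): 0 ones → 0
Block 2 (11111): 5 ones → 1
Block 3 (01111): 4 ones → 1
Block 4 (11110): 4 ones → 1
Block 5 (11111): 5 ones → 1
Block 6 (00000): 0 ones → 0
Block 7 (10000): 1 one → 0

0111100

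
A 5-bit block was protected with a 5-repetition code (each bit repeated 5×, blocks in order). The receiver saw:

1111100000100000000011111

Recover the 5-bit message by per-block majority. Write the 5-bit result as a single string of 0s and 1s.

10001

Block 1 (11111): 5 ones → 1
Block 2 (00000): 0 ones → 0
Block 3 (10000): 1 one → 0
Block 4 (00000): 0 ones → 0
Block 5 (11111): 5 ones → 1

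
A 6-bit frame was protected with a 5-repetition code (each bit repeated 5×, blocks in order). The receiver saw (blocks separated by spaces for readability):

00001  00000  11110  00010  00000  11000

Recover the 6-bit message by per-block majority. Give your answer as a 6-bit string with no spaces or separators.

Block 1 (00001): 1 one → 0
Block 2 (00000): 0 ones → 0
Block 3 (11110): 4 ones → 1
Block 4 (00010): 1 one → 0
Block 5 (00000): 0 ones → 0
Block 6 (11000): 2 ones → 0

001000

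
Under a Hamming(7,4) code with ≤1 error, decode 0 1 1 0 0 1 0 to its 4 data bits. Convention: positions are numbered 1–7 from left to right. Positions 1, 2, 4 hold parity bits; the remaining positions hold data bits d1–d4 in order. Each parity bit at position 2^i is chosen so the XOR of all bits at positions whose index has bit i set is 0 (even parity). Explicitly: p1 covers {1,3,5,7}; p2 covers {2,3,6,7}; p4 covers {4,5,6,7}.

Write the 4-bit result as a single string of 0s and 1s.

s1 (pos 1,3,5,7): 0⊕1⊕0⊕0 = 1
s2 (pos 2,3,6,7): 1⊕1⊕1⊕0 = 1
s4 (pos 4,5,6,7): 0⊕0⊕1⊕0 = 1
Syndrome s4…s1 = 111 → error at position 7.
Flip position 7: 0110010 → 0110011
Read data bits from positions 3,5,6,7: 1011

1011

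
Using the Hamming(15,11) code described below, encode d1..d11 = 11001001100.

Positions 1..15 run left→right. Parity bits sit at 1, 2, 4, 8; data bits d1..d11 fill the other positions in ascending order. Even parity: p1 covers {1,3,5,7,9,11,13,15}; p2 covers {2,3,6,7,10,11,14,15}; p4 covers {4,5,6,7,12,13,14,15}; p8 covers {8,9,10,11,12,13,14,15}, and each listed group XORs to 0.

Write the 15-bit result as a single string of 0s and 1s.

Place data at non-parity positions: p1 p2 1 p4 1 0 0 p8 1 0 0 1 1 0 0
p1 (pos 1,3,5,7,9,11,13,15): XOR of data positions = 1⊕1⊕0⊕1⊕0⊕1⊕0 = 0
p2 (pos 2,3,6,7,10,11,14,15): XOR of data positions = 1⊕0⊕0⊕0⊕0⊕0⊕0 = 1
p4 (pos 4,5,6,7,12,13,14,15): XOR of data positions = 1⊕0⊕0⊕1⊕1⊕0⊕0 = 1
p8 (pos 8,9,10,11,12,13,14,15): XOR of data positions = 1⊕0⊕0⊕1⊕1⊕0⊕0 = 1
Codeword: 011110011001100

011110011001100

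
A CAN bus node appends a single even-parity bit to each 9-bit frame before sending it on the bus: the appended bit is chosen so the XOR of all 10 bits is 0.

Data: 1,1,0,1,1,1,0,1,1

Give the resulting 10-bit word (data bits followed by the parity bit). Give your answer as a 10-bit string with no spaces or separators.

XOR of the 9 data bits: 1⊕1⊕0⊕1⊕1⊕1⊕0⊕1⊕1 = 1
Parity bit = 1 (so all 10 bits XOR to 0).

1101110111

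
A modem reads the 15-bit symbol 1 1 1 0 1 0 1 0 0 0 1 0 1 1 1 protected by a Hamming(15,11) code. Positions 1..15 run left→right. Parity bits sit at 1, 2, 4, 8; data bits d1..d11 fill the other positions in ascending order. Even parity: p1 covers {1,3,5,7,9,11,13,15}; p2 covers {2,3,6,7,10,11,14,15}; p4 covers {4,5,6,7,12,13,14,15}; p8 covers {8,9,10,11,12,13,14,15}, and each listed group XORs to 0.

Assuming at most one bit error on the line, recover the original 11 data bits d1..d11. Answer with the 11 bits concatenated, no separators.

10010010111

s1 (pos 1,3,5,7,9,11,13,15): 1⊕1⊕1⊕1⊕0⊕1⊕1⊕1 = 1
s2 (pos 2,3,6,7,10,11,14,15): 1⊕1⊕0⊕1⊕0⊕1⊕1⊕1 = 0
s4 (pos 4,5,6,7,12,13,14,15): 0⊕1⊕0⊕1⊕0⊕1⊕1⊕1 = 1
s8 (pos 8,9,10,11,12,13,14,15): 0⊕0⊕0⊕1⊕0⊕1⊕1⊕1 = 0
Syndrome s8…s1 = 0101 → error at position 5.
Flip position 5: 111010100010111 → 111000100010111
Read data bits from positions 3,5,6,7,9,10,11,12,13,14,15: 10010010111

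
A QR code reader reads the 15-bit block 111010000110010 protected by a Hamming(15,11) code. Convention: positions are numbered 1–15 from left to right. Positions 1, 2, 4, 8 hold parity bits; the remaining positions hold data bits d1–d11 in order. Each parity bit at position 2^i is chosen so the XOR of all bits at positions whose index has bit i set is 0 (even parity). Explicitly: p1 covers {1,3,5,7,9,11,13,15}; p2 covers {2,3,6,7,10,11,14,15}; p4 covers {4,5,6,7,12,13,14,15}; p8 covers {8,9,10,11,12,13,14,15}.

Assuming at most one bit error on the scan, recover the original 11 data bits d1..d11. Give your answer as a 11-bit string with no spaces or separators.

11000010010

s1 (pos 1,3,5,7,9,11,13,15): 1⊕1⊕1⊕0⊕0⊕1⊕0⊕0 = 0
s2 (pos 2,3,6,7,10,11,14,15): 1⊕1⊕0⊕0⊕1⊕1⊕1⊕0 = 1
s4 (pos 4,5,6,7,12,13,14,15): 0⊕1⊕0⊕0⊕0⊕0⊕1⊕0 = 0
s8 (pos 8,9,10,11,12,13,14,15): 0⊕0⊕1⊕1⊕0⊕0⊕1⊕0 = 1
Syndrome s8…s1 = 1010 → error at position 10.
Flip position 10: 111010000110010 → 111010000010010
Read data bits from positions 3,5,6,7,9,10,11,12,13,14,15: 11000010010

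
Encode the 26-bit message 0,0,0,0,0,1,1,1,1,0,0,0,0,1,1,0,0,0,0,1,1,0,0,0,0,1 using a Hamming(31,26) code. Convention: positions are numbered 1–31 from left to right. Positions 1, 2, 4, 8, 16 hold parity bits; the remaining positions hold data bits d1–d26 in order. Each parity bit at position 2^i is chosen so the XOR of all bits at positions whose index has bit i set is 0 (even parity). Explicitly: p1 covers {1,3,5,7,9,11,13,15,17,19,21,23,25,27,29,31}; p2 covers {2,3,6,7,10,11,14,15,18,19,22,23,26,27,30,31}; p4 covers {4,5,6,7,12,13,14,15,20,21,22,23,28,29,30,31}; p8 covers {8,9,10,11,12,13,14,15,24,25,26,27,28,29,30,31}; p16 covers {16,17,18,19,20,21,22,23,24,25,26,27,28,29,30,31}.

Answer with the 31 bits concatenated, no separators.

Place data at non-parity positions: p1 p2 0 p4 0 0 0 p8 0 1 1 1 1 0 0 p16 0 0 1 1 0 0 0 0 1 1 0 0 0 0 1
p1 (pos 1,3,5,7,9,11,13,15,17,19,21,23,25,27,29,31): XOR of data positions = 0⊕0⊕0⊕0⊕1⊕1⊕0⊕0⊕1⊕0⊕0⊕1⊕0⊕0⊕1 = 1
p2 (pos 2,3,6,7,10,11,14,15,18,19,22,23,26,27,30,31): XOR of data positions = 0⊕0⊕0⊕1⊕1⊕0⊕0⊕0⊕1⊕0⊕0⊕1⊕0⊕0⊕1 = 1
p4 (pos 4,5,6,7,12,13,14,15,20,21,22,23,28,29,30,31): XOR of data positions = 0⊕0⊕0⊕1⊕1⊕0⊕0⊕1⊕0⊕0⊕0⊕0⊕0⊕0⊕1 = 0
p8 (pos 8,9,10,11,12,13,14,15,24,25,26,27,28,29,30,31): XOR of data positions = 0⊕1⊕1⊕1⊕1⊕0⊕0⊕0⊕1⊕1⊕0⊕0⊕0⊕0⊕1 = 1
p16 (pos 16,17,18,19,20,21,22,23,24,25,26,27,28,29,30,31): XOR of data positions = 0⊕0⊕1⊕1⊕0⊕0⊕0⊕0⊕1⊕1⊕0⊕0⊕0⊕0⊕1 = 1
Codeword: 1100000101111001001100001100001

1100000101111001001100001100001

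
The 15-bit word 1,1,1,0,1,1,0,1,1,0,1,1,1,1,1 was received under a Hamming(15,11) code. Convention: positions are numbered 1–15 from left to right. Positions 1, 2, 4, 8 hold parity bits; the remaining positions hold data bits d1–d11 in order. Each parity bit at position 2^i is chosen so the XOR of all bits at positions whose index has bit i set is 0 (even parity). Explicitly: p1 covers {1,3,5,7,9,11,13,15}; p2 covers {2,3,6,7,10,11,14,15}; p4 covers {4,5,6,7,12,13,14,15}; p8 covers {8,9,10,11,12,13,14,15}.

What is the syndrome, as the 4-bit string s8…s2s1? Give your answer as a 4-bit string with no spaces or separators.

1001

s1 (pos 1,3,5,7,9,11,13,15): 1⊕1⊕1⊕0⊕1⊕1⊕1⊕1 = 1
s2 (pos 2,3,6,7,10,11,14,15): 1⊕1⊕1⊕0⊕0⊕1⊕1⊕1 = 0
s4 (pos 4,5,6,7,12,13,14,15): 0⊕1⊕1⊕0⊕1⊕1⊕1⊕1 = 0
s8 (pos 8,9,10,11,12,13,14,15): 1⊕1⊕0⊕1⊕1⊕1⊕1⊕1 = 1
Syndrome s8…s1 = 1001 → error at position 9.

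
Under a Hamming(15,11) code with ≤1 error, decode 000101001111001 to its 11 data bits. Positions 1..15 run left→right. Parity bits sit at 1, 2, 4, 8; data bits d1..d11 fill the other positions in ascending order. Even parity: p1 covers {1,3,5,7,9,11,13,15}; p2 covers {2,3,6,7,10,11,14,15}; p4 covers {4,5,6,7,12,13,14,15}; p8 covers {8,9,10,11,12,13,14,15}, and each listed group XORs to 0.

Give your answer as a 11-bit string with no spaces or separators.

00100111001

s1 (pos 1,3,5,7,9,11,13,15): 0⊕0⊕0⊕0⊕1⊕1⊕0⊕1 = 1
s2 (pos 2,3,6,7,10,11,14,15): 0⊕0⊕1⊕0⊕1⊕1⊕0⊕1 = 0
s4 (pos 4,5,6,7,12,13,14,15): 1⊕0⊕1⊕0⊕1⊕0⊕0⊕1 = 0
s8 (pos 8,9,10,11,12,13,14,15): 0⊕1⊕1⊕1⊕1⊕0⊕0⊕1 = 1
Syndrome s8…s1 = 1001 → error at position 9.
Flip position 9: 000101001111001 → 000101000111001
Read data bits from positions 3,5,6,7,9,10,11,12,13,14,15: 00100111001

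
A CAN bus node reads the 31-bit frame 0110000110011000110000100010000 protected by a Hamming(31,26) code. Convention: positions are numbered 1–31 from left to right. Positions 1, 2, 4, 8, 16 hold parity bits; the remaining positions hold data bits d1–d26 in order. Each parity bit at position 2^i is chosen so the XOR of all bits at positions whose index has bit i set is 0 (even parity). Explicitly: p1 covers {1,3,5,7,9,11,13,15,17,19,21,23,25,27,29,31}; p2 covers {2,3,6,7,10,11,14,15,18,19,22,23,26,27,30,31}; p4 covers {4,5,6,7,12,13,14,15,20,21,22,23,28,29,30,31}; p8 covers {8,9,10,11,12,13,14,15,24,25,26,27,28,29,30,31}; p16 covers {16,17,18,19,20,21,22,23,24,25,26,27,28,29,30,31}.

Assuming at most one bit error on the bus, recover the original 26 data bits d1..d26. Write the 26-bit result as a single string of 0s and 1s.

10001001110110000100010000

s1 (pos 1,3,5,7,9,11,13,15,17,19,21,23,25,27,29,31): 0⊕1⊕0⊕0⊕1⊕0⊕1⊕0⊕1⊕0⊕0⊕1⊕0⊕1⊕0⊕0 = 0
s2 (pos 2,3,6,7,10,11,14,15,18,19,22,23,26,27,30,31): 1⊕1⊕0⊕0⊕0⊕0⊕0⊕0⊕1⊕0⊕0⊕1⊕0⊕1⊕0⊕0 = 1
s4 (pos 4,5,6,7,12,13,14,15,20,21,22,23,28,29,30,31): 0⊕0⊕0⊕0⊕1⊕1⊕0⊕0⊕0⊕0⊕0⊕1⊕0⊕0⊕0⊕0 = 1
s8 (pos 8,9,10,11,12,13,14,15,24,25,26,27,28,29,30,31): 1⊕1⊕0⊕0⊕1⊕1⊕0⊕0⊕0⊕0⊕0⊕1⊕0⊕0⊕0⊕0 = 1
s16 (pos 16,17,18,19,20,21,22,23,24,25,26,27,28,29,30,31): 0⊕1⊕1⊕0⊕0⊕0⊕0⊕1⊕0⊕0⊕0⊕1⊕0⊕0⊕0⊕0 = 0
Syndrome s16…s1 = 01110 → error at position 14.
Flip position 14: 0110000110011000110000100010000 → 0110000110011100110000100010000
Read data bits from positions 3,5,6,7,9,10,11,12,13,14,15,17,18,19,20,21,22,23,24,25,26,27,28,29,30,31: 10001001110110000100010000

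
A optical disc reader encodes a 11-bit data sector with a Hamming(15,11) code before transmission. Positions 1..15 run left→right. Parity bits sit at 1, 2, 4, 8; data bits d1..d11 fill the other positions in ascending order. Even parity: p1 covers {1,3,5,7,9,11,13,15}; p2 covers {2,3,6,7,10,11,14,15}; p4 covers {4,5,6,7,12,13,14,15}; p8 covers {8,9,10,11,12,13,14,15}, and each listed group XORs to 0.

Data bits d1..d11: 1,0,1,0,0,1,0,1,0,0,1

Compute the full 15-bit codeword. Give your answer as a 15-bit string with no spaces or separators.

Place data at non-parity positions: p1 p2 1 p4 0 1 0 p8 0 1 0 1 0 0 1
p1 (pos 1,3,5,7,9,11,13,15): XOR of data positions = 1⊕0⊕0⊕0⊕0⊕0⊕1 = 0
p2 (pos 2,3,6,7,10,11,14,15): XOR of data positions = 1⊕1⊕0⊕1⊕0⊕0⊕1 = 0
p4 (pos 4,5,6,7,12,13,14,15): XOR of data positions = 0⊕1⊕0⊕1⊕0⊕0⊕1 = 1
p8 (pos 8,9,10,11,12,13,14,15): XOR of data positions = 0⊕1⊕0⊕1⊕0⊕0⊕1 = 1
Codeword: 001101010101001

001101010101001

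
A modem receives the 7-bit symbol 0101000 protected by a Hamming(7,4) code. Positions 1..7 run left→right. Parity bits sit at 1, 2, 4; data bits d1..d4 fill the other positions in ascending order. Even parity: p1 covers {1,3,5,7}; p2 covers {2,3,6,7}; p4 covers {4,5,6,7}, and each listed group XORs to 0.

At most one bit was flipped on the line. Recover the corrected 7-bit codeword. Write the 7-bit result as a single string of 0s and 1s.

0101010

s1 (pos 1,3,5,7): 0⊕0⊕0⊕0 = 0
s2 (pos 2,3,6,7): 1⊕0⊕0⊕0 = 1
s4 (pos 4,5,6,7): 1⊕0⊕0⊕0 = 1
Syndrome s4…s1 = 110 → error at position 6.
Flip position 6: 0101000 → 0101010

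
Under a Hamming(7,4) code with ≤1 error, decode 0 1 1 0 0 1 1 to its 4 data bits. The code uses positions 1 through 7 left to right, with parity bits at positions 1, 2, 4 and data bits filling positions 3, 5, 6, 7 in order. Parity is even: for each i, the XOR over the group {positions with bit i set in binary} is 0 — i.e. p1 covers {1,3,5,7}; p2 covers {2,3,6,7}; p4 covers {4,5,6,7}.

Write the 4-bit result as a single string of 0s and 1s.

1011

s1 (pos 1,3,5,7): 0⊕1⊕0⊕1 = 0
s2 (pos 2,3,6,7): 1⊕1⊕1⊕1 = 0
s4 (pos 4,5,6,7): 0⊕0⊕1⊕1 = 0
Syndrome s4…s1 = 000 → no error.
Read data bits from positions 3,5,6,7: 1011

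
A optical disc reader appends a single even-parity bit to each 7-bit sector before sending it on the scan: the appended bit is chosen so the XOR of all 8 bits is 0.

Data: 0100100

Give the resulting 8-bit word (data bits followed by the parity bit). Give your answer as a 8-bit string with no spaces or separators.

01001000

XOR of the 7 data bits: 0⊕1⊕0⊕0⊕1⊕0⊕0 = 0
Parity bit = 0 (so all 8 bits XOR to 0).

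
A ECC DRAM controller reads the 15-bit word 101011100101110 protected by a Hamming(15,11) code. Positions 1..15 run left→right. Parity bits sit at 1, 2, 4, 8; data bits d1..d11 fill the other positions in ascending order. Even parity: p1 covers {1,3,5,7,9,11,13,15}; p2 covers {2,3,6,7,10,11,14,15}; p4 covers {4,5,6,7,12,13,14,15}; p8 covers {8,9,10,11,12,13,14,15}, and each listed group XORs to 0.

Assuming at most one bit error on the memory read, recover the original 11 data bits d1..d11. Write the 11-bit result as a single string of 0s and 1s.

s1 (pos 1,3,5,7,9,11,13,15): 1⊕1⊕1⊕1⊕0⊕0⊕1⊕0 = 1
s2 (pos 2,3,6,7,10,11,14,15): 0⊕1⊕1⊕1⊕1⊕0⊕1⊕0 = 1
s4 (pos 4,5,6,7,12,13,14,15): 0⊕1⊕1⊕1⊕1⊕1⊕1⊕0 = 0
s8 (pos 8,9,10,11,12,13,14,15): 0⊕0⊕1⊕0⊕1⊕1⊕1⊕0 = 0
Syndrome s8…s1 = 0011 → error at position 3.
Flip position 3: 101011100101110 → 100011100101110
Read data bits from positions 3,5,6,7,9,10,11,12,13,14,15: 01110101110

01110101110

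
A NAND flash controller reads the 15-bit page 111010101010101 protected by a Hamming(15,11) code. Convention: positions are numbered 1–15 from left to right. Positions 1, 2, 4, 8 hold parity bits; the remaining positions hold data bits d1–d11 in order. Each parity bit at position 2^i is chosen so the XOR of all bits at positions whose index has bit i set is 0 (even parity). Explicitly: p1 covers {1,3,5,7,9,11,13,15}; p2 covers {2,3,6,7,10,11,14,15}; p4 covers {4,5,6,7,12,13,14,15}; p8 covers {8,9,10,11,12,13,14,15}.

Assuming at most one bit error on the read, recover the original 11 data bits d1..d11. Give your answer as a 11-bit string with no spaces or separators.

s1 (pos 1,3,5,7,9,11,13,15): 1⊕1⊕1⊕1⊕1⊕1⊕1⊕1 = 0
s2 (pos 2,3,6,7,10,11,14,15): 1⊕1⊕0⊕1⊕0⊕1⊕0⊕1 = 1
s4 (pos 4,5,6,7,12,13,14,15): 0⊕1⊕0⊕1⊕0⊕1⊕0⊕1 = 0
s8 (pos 8,9,10,11,12,13,14,15): 0⊕1⊕0⊕1⊕0⊕1⊕0⊕1 = 0
Syndrome s8…s1 = 0010 → error at position 2.
Flip position 2: 111010101010101 → 101010101010101
Read data bits from positions 3,5,6,7,9,10,11,12,13,14,15: 11011010101

11011010101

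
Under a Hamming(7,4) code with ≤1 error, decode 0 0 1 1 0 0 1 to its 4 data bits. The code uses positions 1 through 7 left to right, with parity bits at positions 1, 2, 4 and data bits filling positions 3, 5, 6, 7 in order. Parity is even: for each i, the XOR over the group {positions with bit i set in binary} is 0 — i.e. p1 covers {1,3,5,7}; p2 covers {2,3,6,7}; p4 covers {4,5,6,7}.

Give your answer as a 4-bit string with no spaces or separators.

1001

s1 (pos 1,3,5,7): 0⊕1⊕0⊕1 = 0
s2 (pos 2,3,6,7): 0⊕1⊕0⊕1 = 0
s4 (pos 4,5,6,7): 1⊕0⊕0⊕1 = 0
Syndrome s4…s1 = 000 → no error.
Read data bits from positions 3,5,6,7: 1001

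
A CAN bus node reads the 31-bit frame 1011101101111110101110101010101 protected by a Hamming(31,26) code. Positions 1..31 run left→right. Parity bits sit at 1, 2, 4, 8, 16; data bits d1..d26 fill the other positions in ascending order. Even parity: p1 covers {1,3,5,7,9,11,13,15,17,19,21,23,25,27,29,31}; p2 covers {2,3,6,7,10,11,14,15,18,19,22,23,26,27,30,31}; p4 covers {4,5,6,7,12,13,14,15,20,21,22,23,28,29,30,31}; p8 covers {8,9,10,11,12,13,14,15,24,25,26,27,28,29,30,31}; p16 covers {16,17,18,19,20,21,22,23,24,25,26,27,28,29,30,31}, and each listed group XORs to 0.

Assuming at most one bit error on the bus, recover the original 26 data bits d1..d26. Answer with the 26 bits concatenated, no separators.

s1 (pos 1,3,5,7,9,11,13,15,17,19,21,23,25,27,29,31): 1⊕1⊕1⊕1⊕0⊕1⊕1⊕1⊕1⊕1⊕1⊕1⊕1⊕1⊕1⊕1 = 1
s2 (pos 2,3,6,7,10,11,14,15,18,19,22,23,26,27,30,31): 0⊕1⊕0⊕1⊕1⊕1⊕1⊕1⊕0⊕1⊕0⊕1⊕0⊕1⊕0⊕1 = 0
s4 (pos 4,5,6,7,12,13,14,15,20,21,22,23,28,29,30,31): 1⊕1⊕0⊕1⊕1⊕1⊕1⊕1⊕1⊕1⊕0⊕1⊕0⊕1⊕0⊕1 = 0
s8 (pos 8,9,10,11,12,13,14,15,24,25,26,27,28,29,30,31): 1⊕0⊕1⊕1⊕1⊕1⊕1⊕1⊕0⊕1⊕0⊕1⊕0⊕1⊕0⊕1 = 1
s16 (pos 16,17,18,19,20,21,22,23,24,25,26,27,28,29,30,31): 0⊕1⊕0⊕1⊕1⊕1⊕0⊕1⊕0⊕1⊕0⊕1⊕0⊕1⊕0⊕1 = 1
Syndrome s16…s1 = 11001 → error at position 25.
Flip position 25: 1011101101111110101110101010101 → 1011101101111110101110100010101
Read data bits from positions 3,5,6,7,9,10,11,12,13,14,15,17,18,19,20,21,22,23,24,25,26,27,28,29,30,31: 11010111111101110100010101

11010111111101110100010101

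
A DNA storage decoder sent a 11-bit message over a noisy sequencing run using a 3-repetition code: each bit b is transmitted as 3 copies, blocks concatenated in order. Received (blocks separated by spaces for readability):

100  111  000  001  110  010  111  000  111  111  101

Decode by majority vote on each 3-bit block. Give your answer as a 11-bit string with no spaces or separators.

Block 1 (100): 1 one → 0
Block 2 (111): 3 ones → 1
Block 3 (000): 0 ones → 0
Block 4 (001): 1 one → 0
Block 5 (110): 2 ones → 1
Block 6 (010): 1 one → 0
Block 7 (111): 3 ones → 1
Block 8 (000): 0 ones → 0
Block 9 (111): 3 ones → 1
Block 10 (111): 3 ones → 1
Block 11 (101): 2 ones → 1

01001010111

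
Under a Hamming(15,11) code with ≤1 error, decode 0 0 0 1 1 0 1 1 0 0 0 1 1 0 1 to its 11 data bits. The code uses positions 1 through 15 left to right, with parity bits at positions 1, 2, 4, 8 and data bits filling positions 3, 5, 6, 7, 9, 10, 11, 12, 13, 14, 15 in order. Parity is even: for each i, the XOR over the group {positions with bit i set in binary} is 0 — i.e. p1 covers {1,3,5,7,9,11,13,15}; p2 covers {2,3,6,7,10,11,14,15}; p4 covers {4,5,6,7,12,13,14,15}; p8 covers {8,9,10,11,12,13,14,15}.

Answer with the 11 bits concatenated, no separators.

s1 (pos 1,3,5,7,9,11,13,15): 0⊕0⊕1⊕1⊕0⊕0⊕1⊕1 = 0
s2 (pos 2,3,6,7,10,11,14,15): 0⊕0⊕0⊕1⊕0⊕0⊕0⊕1 = 0
s4 (pos 4,5,6,7,12,13,14,15): 1⊕1⊕0⊕1⊕1⊕1⊕0⊕1 = 0
s8 (pos 8,9,10,11,12,13,14,15): 1⊕0⊕0⊕0⊕1⊕1⊕0⊕1 = 0
Syndrome s8…s1 = 0000 → no error.
Read data bits from positions 3,5,6,7,9,10,11,12,13,14,15: 01010001101

01010001101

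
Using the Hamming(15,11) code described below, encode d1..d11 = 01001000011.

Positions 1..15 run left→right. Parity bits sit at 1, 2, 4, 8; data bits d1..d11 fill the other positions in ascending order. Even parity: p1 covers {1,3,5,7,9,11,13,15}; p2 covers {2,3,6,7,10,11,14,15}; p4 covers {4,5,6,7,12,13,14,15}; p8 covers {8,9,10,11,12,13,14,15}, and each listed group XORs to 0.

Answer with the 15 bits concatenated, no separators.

100110011000011

Place data at non-parity positions: p1 p2 0 p4 1 0 0 p8 1 0 0 0 0 1 1
p1 (pos 1,3,5,7,9,11,13,15): XOR of data positions = 0⊕1⊕0⊕1⊕0⊕0⊕1 = 1
p2 (pos 2,3,6,7,10,11,14,15): XOR of data positions = 0⊕0⊕0⊕0⊕0⊕1⊕1 = 0
p4 (pos 4,5,6,7,12,13,14,15): XOR of data positions = 1⊕0⊕0⊕0⊕0⊕1⊕1 = 1
p8 (pos 8,9,10,11,12,13,14,15): XOR of data positions = 1⊕0⊕0⊕0⊕0⊕1⊕1 = 1
Codeword: 100110011000011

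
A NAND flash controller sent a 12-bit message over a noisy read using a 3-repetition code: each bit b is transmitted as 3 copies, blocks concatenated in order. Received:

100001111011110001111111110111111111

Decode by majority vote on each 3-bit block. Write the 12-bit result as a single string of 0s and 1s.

Block 1 (100): 1 one → 0
Block 2 (001): 1 one → 0
Block 3 (111): 3 ones → 1
Block 4 (011): 2 ones → 1
Block 5 (110): 2 ones → 1
Block 6 (001): 1 one → 0
Block 7 (111): 3 ones → 1
Block 8 (111): 3 ones → 1
Block 9 (110): 2 ones → 1
Block 10 (111): 3 ones → 1
Block 11 (111): 3 ones → 1
Block 12 (111): 3 ones → 1

001110111111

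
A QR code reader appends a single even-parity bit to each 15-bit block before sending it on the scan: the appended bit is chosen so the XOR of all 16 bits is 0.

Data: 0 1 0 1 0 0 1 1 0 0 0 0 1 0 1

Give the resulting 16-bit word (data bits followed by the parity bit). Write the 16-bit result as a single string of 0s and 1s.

0101001100001010

XOR of the 15 data bits: 0⊕1⊕0⊕1⊕0⊕0⊕1⊕1⊕0⊕0⊕0⊕0⊕1⊕0⊕1 = 0
Parity bit = 0 (so all 16 bits XOR to 0).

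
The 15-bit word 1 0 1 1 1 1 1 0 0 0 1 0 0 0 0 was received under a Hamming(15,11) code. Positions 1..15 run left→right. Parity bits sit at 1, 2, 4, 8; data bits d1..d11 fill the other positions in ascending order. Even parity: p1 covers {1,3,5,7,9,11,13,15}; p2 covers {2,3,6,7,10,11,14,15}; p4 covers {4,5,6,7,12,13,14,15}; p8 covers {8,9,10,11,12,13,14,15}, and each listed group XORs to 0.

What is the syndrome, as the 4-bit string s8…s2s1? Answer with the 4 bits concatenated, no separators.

s1 (pos 1,3,5,7,9,11,13,15): 1⊕1⊕1⊕1⊕0⊕1⊕0⊕0 = 1
s2 (pos 2,3,6,7,10,11,14,15): 0⊕1⊕1⊕1⊕0⊕1⊕0⊕0 = 0
s4 (pos 4,5,6,7,12,13,14,15): 1⊕1⊕1⊕1⊕0⊕0⊕0⊕0 = 0
s8 (pos 8,9,10,11,12,13,14,15): 0⊕0⊕0⊕1⊕0⊕0⊕0⊕0 = 1
Syndrome s8…s1 = 1001 → error at position 9.

1001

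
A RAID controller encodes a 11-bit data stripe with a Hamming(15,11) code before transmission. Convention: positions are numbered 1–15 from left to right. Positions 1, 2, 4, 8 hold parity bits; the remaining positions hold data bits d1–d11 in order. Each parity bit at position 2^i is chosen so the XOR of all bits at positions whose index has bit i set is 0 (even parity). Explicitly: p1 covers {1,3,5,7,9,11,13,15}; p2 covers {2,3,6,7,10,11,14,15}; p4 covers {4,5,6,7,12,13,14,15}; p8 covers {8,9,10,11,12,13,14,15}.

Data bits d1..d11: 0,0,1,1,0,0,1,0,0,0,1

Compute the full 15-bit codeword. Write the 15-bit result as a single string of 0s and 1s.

100101100010001

Place data at non-parity positions: p1 p2 0 p4 0 1 1 p8 0 0 1 0 0 0 1
p1 (pos 1,3,5,7,9,11,13,15): XOR of data positions = 0⊕0⊕1⊕0⊕1⊕0⊕1 = 1
p2 (pos 2,3,6,7,10,11,14,15): XOR of data positions = 0⊕1⊕1⊕0⊕1⊕0⊕1 = 0
p4 (pos 4,5,6,7,12,13,14,15): XOR of data positions = 0⊕1⊕1⊕0⊕0⊕0⊕1 = 1
p8 (pos 8,9,10,11,12,13,14,15): XOR of data positions = 0⊕0⊕1⊕0⊕0⊕0⊕1 = 0
Codeword: 100101100010001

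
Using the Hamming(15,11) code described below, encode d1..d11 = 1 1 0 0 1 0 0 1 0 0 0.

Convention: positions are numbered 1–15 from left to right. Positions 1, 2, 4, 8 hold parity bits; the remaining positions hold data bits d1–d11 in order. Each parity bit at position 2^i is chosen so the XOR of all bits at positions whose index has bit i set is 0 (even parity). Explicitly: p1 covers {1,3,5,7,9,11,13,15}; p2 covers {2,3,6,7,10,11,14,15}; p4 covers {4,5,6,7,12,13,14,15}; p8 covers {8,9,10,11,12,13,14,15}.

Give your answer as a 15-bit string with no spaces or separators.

Place data at non-parity positions: p1 p2 1 p4 1 0 0 p8 1 0 0 1 0 0 0
p1 (pos 1,3,5,7,9,11,13,15): XOR of data positions = 1⊕1⊕0⊕1⊕0⊕0⊕0 = 1
p2 (pos 2,3,6,7,10,11,14,15): XOR of data positions = 1⊕0⊕0⊕0⊕0⊕0⊕0 = 1
p4 (pos 4,5,6,7,12,13,14,15): XOR of data positions = 1⊕0⊕0⊕1⊕0⊕0⊕0 = 0
p8 (pos 8,9,10,11,12,13,14,15): XOR of data positions = 1⊕0⊕0⊕1⊕0⊕0⊕0 = 0
Codeword: 111010001001000

111010001001000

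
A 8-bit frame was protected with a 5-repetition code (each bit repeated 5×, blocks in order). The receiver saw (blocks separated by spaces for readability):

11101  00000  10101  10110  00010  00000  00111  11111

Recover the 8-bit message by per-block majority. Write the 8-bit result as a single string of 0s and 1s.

10110011

Block 1 (11101): 4 ones → 1
Block 2 (00000): 0 ones → 0
Block 3 (10101): 3 ones → 1
Block 4 (10110): 3 ones → 1
Block 5 (00010): 1 one → 0
Block 6 (00000): 0 ones → 0
Block 7 (00111): 3 ones → 1
Block 8 (11111): 5 ones → 1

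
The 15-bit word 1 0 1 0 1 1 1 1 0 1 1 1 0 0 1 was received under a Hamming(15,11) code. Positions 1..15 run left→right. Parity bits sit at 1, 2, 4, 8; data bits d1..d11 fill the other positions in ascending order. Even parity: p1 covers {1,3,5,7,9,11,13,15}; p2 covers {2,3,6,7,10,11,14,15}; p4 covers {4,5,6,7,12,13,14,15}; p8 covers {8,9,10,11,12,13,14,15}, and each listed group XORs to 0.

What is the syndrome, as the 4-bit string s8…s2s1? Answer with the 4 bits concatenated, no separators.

1100

s1 (pos 1,3,5,7,9,11,13,15): 1⊕1⊕1⊕1⊕0⊕1⊕0⊕1 = 0
s2 (pos 2,3,6,7,10,11,14,15): 0⊕1⊕1⊕1⊕1⊕1⊕0⊕1 = 0
s4 (pos 4,5,6,7,12,13,14,15): 0⊕1⊕1⊕1⊕1⊕0⊕0⊕1 = 1
s8 (pos 8,9,10,11,12,13,14,15): 1⊕0⊕1⊕1⊕1⊕0⊕0⊕1 = 1
Syndrome s8…s1 = 1100 → error at position 12.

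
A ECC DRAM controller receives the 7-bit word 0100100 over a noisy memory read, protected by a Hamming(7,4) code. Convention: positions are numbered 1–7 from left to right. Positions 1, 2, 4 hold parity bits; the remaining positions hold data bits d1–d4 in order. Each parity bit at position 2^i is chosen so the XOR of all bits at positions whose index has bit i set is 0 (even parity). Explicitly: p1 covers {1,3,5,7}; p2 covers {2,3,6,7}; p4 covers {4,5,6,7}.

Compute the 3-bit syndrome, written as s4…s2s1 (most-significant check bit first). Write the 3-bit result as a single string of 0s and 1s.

s1 (pos 1,3,5,7): 0⊕0⊕1⊕0 = 1
s2 (pos 2,3,6,7): 1⊕0⊕0⊕0 = 1
s4 (pos 4,5,6,7): 0⊕1⊕0⊕0 = 1
Syndrome s4…s1 = 111 → error at position 7.

111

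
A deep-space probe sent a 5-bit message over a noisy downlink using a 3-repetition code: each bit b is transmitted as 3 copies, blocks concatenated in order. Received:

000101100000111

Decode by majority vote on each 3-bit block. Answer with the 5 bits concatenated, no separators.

01001

Block 1 (000): 0 ones → 0
Block 2 (101): 2 ones → 1
Block 3 (100): 1 one → 0
Block 4 (000): 0 ones → 0
Block 5 (111): 3 ones → 1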